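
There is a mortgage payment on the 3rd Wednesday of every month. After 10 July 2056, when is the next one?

July 2056 starts on a Saturday; its first Wednesday is the 5th, so the 3rd Wednesday is the 19th — 19 July 2056.
19 July 2056 is after 10 July 2056, so that is the next one.

19 July 2056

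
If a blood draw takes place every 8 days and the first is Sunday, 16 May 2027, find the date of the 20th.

The 20th occurrence is 19 intervals after the first: 19 × 8 = 152 days after 16 May 2027.
May has 31 days — 15 days to the end of May leaves 137.
June has 30 days (107 left).
July has 31 days (76 left).
August has 31 days (45 left).
September has 30 days (15 left).
15 days into October → 15 October 2027.

15 October 2027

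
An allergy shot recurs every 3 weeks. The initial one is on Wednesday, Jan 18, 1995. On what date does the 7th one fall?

The 7th occurrence is 6 intervals after the first: 6 × 21 = 126 days after Jan 18, 1995.
Jan has 31 days — 13 days to the end of Jan leaves 113.
Feb has 28 days (85 left).
Mar has 31 days (54 left).
Apr has 30 days (24 left).
24 days into May → May 24, 1995.

May 24, 1995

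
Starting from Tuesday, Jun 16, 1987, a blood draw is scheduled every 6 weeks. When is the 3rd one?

Sep 8, 1987

The 3rd occurrence is 2 intervals after the first: 2 × 42 = 84 days after Jun 16, 1987.
Jun has 30 days — 14 days to the end of Jun leaves 70.
Jul has 31 days (39 left).
Aug has 31 days (8 left).
8 days into Sep → Sep 8, 1987.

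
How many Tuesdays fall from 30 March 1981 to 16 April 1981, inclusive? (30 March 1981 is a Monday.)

3

30 March 1981 is a Monday; the first Tuesday on or after it is 31 March 1981 (1 day later).
From 31 March 1981 to 16 April 1981: 0 + 16 = 16 days (rest of March, April).
16 ÷ 7 = 2 full weeks with remainder 2, so 2 more Tuesdays after the first → 3.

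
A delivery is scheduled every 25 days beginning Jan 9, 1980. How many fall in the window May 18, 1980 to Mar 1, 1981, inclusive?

Occurrences land 25·i days after Jan 9, 1980 for i = 0, 1, 2, …
May 18, 1980 is 130 days after the start; 130 ÷ 25 = 5 remainder 5; since the remainder is 5, round up to i = 6. First occurrence in the window: #7 on Jun 7, 1980 (6×25 = 150 days in).
Mar 1, 1981 is 417 days after the start; 417 ÷ 25 = 16 remainder 17. Last occurrence in the window: #17 on Feb 12, 1981.
Occurrences #7 through #17: 11 in total.

11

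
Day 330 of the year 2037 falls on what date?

2037-11-26

January has 31 days (330 − 31 = 299 remain).
February has 28 days (299 − 28 = 271 remain).
March has 31 days (271 − 31 = 240 remain).
April has 30 days (240 − 30 = 210 remain).
May has 31 days (210 − 31 = 179 remain).
June has 30 days (179 − 30 = 149 remain).
July has 31 days (149 − 31 = 118 remain).
August has 31 days (118 − 31 = 87 remain).
September has 30 days (87 − 30 = 57 remain).
October has 31 days (57 − 31 = 26 remain).
26 into November → November 26.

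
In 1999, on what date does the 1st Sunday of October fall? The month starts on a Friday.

1999-10-03

October 1999 begins on a Friday, so the first Sunday is October 3 (2 days later).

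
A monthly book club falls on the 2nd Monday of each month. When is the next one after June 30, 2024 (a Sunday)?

July 8, 2024

June 2024 starts on a Saturday; its first Monday is the 3rd, so the 2nd Monday is the 10th — June 10, 2024.
That is not after June 30, 2024, so look at July 2024.
July 2024 starts on a Monday; its first Monday is the 1st, so the 2nd Monday is the 8th — July 8, 2024.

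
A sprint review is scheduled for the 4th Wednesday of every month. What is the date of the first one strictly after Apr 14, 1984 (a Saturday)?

Apr 25, 1984

Apr 1984 starts on a Sunday; its first Wednesday is the 4th, so the 4th Wednesday is the 25th — Apr 25, 1984.
Apr 25, 1984 is after Apr 14, 1984, so that is the next one.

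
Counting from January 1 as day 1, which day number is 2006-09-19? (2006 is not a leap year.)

Days in months before September: 31 + 28 + 31 + 30 + 31 + 30 + 31 + 31 = 243.
Plus 19 days into September → day 262.

262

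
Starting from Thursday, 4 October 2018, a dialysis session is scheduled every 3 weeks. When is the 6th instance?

17 January 2019

The 6th occurrence is 5 intervals after the first: 5 × 21 = 105 days after 4 October 2018.
October has 31 days — 27 days to the end of October leaves 78.
November has 30 days (48 left).
December has 31 days (17 left).
17 days into January → 17 January 2019.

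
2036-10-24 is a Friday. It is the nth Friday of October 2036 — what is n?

4th

Day 24 falls in week ⌈24/7⌉ of the month.
Days 1–7 hold the 1st Friday, 8–14 the 2nd, 15–21 the 3rd, 22–28 the 4th, 29–31 the 5th.
24 is in the range for the 4th.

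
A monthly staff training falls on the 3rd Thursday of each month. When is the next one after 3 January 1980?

January 1980 starts on a Tuesday; its first Thursday is the 3rd, so the 3rd Thursday is the 17th — 17 January 1980.
17 January 1980 is after 3 January 1980, so that is the next one.

17 January 1980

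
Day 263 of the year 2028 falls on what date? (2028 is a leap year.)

Jan has 31 days (263 − 31 = 232 remain).
Feb has 29 days (232 − 29 = 203 remain).
Mar has 31 days (203 − 31 = 172 remain).
Apr has 30 days (172 − 30 = 142 remain).
May has 31 days (142 − 31 = 111 remain).
Jun has 30 days (111 − 30 = 81 remain).
Jul has 31 days (81 − 31 = 50 remain).
Aug has 31 days (50 − 31 = 19 remain).
19 into Sep → Sep 19.

Sep 19, 2028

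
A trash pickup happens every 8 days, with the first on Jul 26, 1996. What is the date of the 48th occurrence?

Aug 6, 1997

The 48th occurrence is 47 intervals after the first: 47 × 8 = 376 days after Jul 26, 1996.
Jul has 31 days — 5 days to the end of Jul leaves 371.
Aug has 31 days (340 left).
Sep has 30 days (310 left).
Oct has 31 days (279 left).
Nov has 30 days (249 left).
Dec has 31 days (218 left).
Jan has 31 days (187 left).
Feb has 28 days (159 left).
Mar has 31 days (128 left).
Apr has 30 days (98 left).
May has 31 days (67 left).
Jun has 30 days (37 left).
Jul has 31 days (6 left).
6 days into Aug → Aug 6, 1997.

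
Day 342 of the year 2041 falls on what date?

January has 31 days (342 − 31 = 311 remain).
February has 28 days (311 − 28 = 283 remain).
March has 31 days (283 − 31 = 252 remain).
April has 30 days (252 − 30 = 222 remain).
May has 31 days (222 − 31 = 191 remain).
June has 30 days (191 − 30 = 161 remain).
July has 31 days (161 − 31 = 130 remain).
August has 31 days (130 − 31 = 99 remain).
September has 30 days (99 − 30 = 69 remain).
October has 31 days (69 − 31 = 38 remain).
November has 30 days (38 − 30 = 8 remain).
8 into December → December 8.

8 December 2041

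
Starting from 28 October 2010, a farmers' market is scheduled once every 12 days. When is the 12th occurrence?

The 12th occurrence is 11 intervals after the first: 11 × 12 = 132 days after 28 October 2010.
October has 31 days — 3 days to the end of October leaves 129.
November has 30 days (99 left).
December has 31 days (68 left).
January has 31 days (37 left).
February has 28 days (9 left).
9 days into March → 9 March 2011.

9 March 2011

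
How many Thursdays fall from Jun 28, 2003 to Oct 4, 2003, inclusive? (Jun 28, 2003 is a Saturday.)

14

Jun 28, 2003 is a Saturday; the first Thursday on or after it is Jul 3, 2003 (5 days later).
From Jul 3, 2003 to Oct 4, 2003: 28 + 31 + 30 + 4 = 93 days (rest of Jul, Aug, Sep, Oct).
93 ÷ 7 = 13 full weeks with remainder 2, so 13 more Thursdays after the first → 14.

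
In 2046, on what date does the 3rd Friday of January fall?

January 2046 begins on a Monday, so the first Friday is January 5 (4 days later).
The 3rd Friday is 2 weeks later: 5 + 14 = 19.

2046-01-19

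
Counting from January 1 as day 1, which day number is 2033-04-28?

Days in months before April: 31 + 28 + 31 = 90.
Plus 28 days into April → day 118.

118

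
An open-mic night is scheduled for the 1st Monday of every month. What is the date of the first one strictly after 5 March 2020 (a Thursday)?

March 2020 starts on a Sunday, so its 1st Monday is 2 March 2020 (1 day in).
That is not after 5 March 2020, so look at April 2020.
April 2020 starts on a Wednesday, so its 1st Monday is 6 April 2020 (5 days in).

6 April 2020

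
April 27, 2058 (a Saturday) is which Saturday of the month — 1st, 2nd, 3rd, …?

4th

Day 27 falls in week ⌈27/7⌉ of the month.
Days 1–7 hold the 1st Saturday, 8–14 the 2nd, 15–21 the 3rd, 22–28 the 4th, 29–31 the 5th.
27 is in the range for the 4th.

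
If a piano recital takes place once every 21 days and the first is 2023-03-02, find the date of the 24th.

2024-06-27

The 24th occurrence is 23 intervals after the first: 23 × 21 = 483 days after 2023-03-02.
March has 31 days — 29 days to the end of March leaves 454.
From end of March to end of 2023 is 275 days (179 left).
January has 31 days (148 left).
February has 29 days (119 left).
March has 31 days (88 left).
April has 30 days (58 left).
May has 31 days (27 left).
27 days into June → 2024-06-27.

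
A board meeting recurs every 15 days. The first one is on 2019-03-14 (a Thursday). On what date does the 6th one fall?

2019-05-28

The 6th occurrence is 5 intervals after the first: 5 × 15 = 75 days after 2019-03-14.
March has 31 days — 17 days to the end of March leaves 58.
April has 30 days (28 left).
28 days into May → 2019-05-28.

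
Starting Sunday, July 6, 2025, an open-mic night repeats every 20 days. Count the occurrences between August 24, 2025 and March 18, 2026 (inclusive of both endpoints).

10

Occurrences land 20·i days after July 6, 2025 for i = 0, 1, 2, …
August 24, 2025 is 49 days after the start; 49 ÷ 20 = 2 remainder 9; since the remainder is 9, round up to i = 3. First occurrence in the window: #4 on September 4, 2025 (3×20 = 60 days in).
March 18, 2026 is 255 days after the start; 255 ÷ 20 = 12 remainder 15. Last occurrence in the window: #13 on March 3, 2026.
Occurrences #4 through #13: 10 in total.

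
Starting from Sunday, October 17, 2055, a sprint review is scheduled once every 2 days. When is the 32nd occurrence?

December 18, 2055

The 32nd occurrence is 31 intervals after the first: 31 × 2 = 62 days after October 17, 2055.
October has 31 days — 14 days to the end of October leaves 48.
November has 30 days (18 left).
18 days into December → December 18, 2055.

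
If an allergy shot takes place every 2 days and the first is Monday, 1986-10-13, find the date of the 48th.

The 48th occurrence is 47 intervals after the first: 47 × 2 = 94 days after 1986-10-13.
October has 31 days — 18 days to the end of October leaves 76.
November has 30 days (46 left).
December has 31 days (15 left).
15 days into January → 1987-01-15.

1987-01-15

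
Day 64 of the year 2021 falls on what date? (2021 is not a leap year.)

Mar 5, 2021

Jan has 31 days (64 − 31 = 33 remain).
Feb has 28 days (33 − 28 = 5 remain).
5 into Mar → Mar 5.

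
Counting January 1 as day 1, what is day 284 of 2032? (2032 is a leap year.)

10 October 2032

January has 31 days (284 − 31 = 253 remain).
February has 29 days (253 − 29 = 224 remain).
March has 31 days (224 − 31 = 193 remain).
April has 30 days (193 − 30 = 163 remain).
May has 31 days (163 − 31 = 132 remain).
June has 30 days (132 − 30 = 102 remain).
July has 31 days (102 − 31 = 71 remain).
August has 31 days (71 − 31 = 40 remain).
September has 30 days (40 − 30 = 10 remain).
10 into October → October 10.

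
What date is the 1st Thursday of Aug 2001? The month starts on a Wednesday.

Aug 2, 2001

Aug 2001 begins on a Wednesday, so the first Thursday is Aug 2 (1 day later).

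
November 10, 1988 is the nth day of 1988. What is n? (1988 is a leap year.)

Days in months before November: 31 + 29 + 31 + 30 + 31 + 30 + 31 + 31 + 30 + 31 = 305.
Plus 10 days into November → day 315.

315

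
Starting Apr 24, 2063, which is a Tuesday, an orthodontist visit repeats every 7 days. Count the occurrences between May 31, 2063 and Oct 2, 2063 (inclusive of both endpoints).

18

Occurrences land 7·i days after Apr 24, 2063 for i = 0, 1, 2, …
May 31, 2063 is 37 days after the start; 37 ÷ 7 = 5 remainder 2; since the remainder is 2, round up to i = 6. First occurrence in the window: #7 on Jun 5, 2063 (6×7 = 42 days in).
Oct 2, 2063 is 161 days after the start; 161 ÷ 7 = 23 remainder 0. Last occurrence in the window: #24 on Oct 2, 2063.
Occurrences #7 through #24: 18 in total.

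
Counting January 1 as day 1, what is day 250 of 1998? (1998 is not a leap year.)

Jan has 31 days (250 − 31 = 219 remain).
Feb has 28 days (219 − 28 = 191 remain).
Mar has 31 days (191 − 31 = 160 remain).
Apr has 30 days (160 − 30 = 130 remain).
May has 31 days (130 − 31 = 99 remain).
Jun has 30 days (99 − 30 = 69 remain).
Jul has 31 days (69 − 31 = 38 remain).
Aug has 31 days (38 − 31 = 7 remain).
7 into Sep → Sep 7.

Sep 7, 1998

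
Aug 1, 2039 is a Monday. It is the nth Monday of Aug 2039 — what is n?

1st

Day 1 falls in week ⌈1/7⌉ of the month.
Days 1–7 hold the 1st Monday, 8–14 the 2nd, 15–21 the 3rd, 22–28 the 4th, 29–31 the 5th.
1 is in the range for the 1st.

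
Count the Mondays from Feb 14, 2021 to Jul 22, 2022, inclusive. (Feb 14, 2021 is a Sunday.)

75

Feb 14, 2021 is a Sunday; the first Monday on or after it is Feb 15, 2021 (1 day later).
From Feb 15, 2021 to Jul 22, 2022: 319 + 203 = 522 days (rest of 2021, to Jul 22, 2022 in 2022).
522 ÷ 7 = 74 full weeks with remainder 4, so 74 more Mondays after the first → 75.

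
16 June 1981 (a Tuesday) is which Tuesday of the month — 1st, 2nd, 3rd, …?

3rd

Day 16 falls in week ⌈16/7⌉ of the month.
Days 1–7 hold the 1st Tuesday, 8–14 the 2nd, 15–21 the 3rd, 22–28 the 4th, 29–31 the 5th.
16 is in the range for the 3rd.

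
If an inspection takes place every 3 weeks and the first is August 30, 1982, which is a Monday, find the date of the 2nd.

The 2nd occurrence is 1 interval after the first: 1 × 21 = 21 days after August 30, 1982.
August has 31 days — 1 day to the end of August leaves 20.
20 days into September → September 20, 1982.

September 20, 1982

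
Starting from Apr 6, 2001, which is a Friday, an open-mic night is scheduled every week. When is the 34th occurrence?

The 34th occurrence is 33 intervals after the first: 33 × 7 = 231 days after Apr 6, 2001.
Apr has 30 days — 24 days to the end of Apr leaves 207.
May has 31 days (176 left).
Jun has 30 days (146 left).
Jul has 31 days (115 left).
Aug has 31 days (84 left).
Sep has 30 days (54 left).
Oct has 31 days (23 left).
23 days into Nov → Nov 23, 2001.

Nov 23, 2001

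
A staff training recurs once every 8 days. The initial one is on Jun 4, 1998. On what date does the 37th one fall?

Mar 19, 1999

The 37th occurrence is 36 intervals after the first: 36 × 8 = 288 days after Jun 4, 1998.
Jun has 30 days — 26 days to the end of Jun leaves 262.
Jul has 31 days (231 left).
Aug has 31 days (200 left).
Sep has 30 days (170 left).
Oct has 31 days (139 left).
Nov has 30 days (109 left).
Dec has 31 days (78 left).
Jan has 31 days (47 left).
Feb has 28 days (19 left).
19 days into Mar → Mar 19, 1999.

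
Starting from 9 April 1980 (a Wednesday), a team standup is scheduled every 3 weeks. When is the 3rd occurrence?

21 May 1980

The 3rd occurrence is 2 intervals after the first: 2 × 21 = 42 days after 9 April 1980.
April has 30 days — 21 days to the end of April leaves 21.
21 days into May → 21 May 1980.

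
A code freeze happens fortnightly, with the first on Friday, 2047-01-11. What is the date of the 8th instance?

2047-04-19

The 8th occurrence is 7 intervals after the first: 7 × 14 = 98 days after 2047-01-11.
January has 31 days — 20 days to the end of January leaves 78.
February has 28 days (50 left).
March has 31 days (19 left).
19 days into April → 2047-04-19.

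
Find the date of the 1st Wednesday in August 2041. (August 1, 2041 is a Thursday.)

August 2041 begins on a Thursday, so the first Wednesday is August 7 (6 days later).

August 7, 2041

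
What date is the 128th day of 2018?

2018-05-08

January has 31 days (128 − 31 = 97 remain).
February has 28 days (97 − 28 = 69 remain).
March has 31 days (69 − 31 = 38 remain).
April has 30 days (38 − 30 = 8 remain).
8 into May → May 8.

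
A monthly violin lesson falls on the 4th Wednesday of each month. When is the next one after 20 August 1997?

27 August 1997

August 1997 starts on a Friday; its first Wednesday is the 6th, so the 4th Wednesday is the 27th — 27 August 1997.
27 August 1997 is after 20 August 1997, so that is the next one.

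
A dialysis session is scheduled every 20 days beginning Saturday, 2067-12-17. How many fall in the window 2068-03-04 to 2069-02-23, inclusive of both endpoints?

18

Occurrences land 20·i days after 2067-12-17 for i = 0, 1, 2, …
2068-03-04 is 78 days after the start; 78 ÷ 20 = 3 remainder 18; since the remainder is 18, round up to i = 4. First occurrence in the window: #5 on 2068-03-06 (4×20 = 80 days in).
2069-02-23 is 434 days after the start; 434 ÷ 20 = 21 remainder 14. Last occurrence in the window: #22 on 2069-02-09.
Occurrences #5 through #22: 18 in total.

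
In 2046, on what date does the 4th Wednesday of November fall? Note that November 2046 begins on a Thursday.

November 2046 begins on a Thursday, so the first Wednesday is November 7 (6 days later).
The 4th Wednesday is 3 weeks later: 7 + 21 = 28.

November 28, 2046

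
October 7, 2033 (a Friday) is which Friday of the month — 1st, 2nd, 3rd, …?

Day 7 falls in week ⌈7/7⌉ of the month.
Days 1–7 hold the 1st Friday, 8–14 the 2nd, 15–21 the 3rd, 22–28 the 4th, 29–31 the 5th.
7 is in the range for the 1st.

1st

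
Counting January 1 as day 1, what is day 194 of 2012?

2012-07-12

January has 31 days (194 − 31 = 163 remain).
February has 29 days (163 − 29 = 134 remain).
March has 31 days (134 − 31 = 103 remain).
April has 30 days (103 − 30 = 73 remain).
May has 31 days (73 − 31 = 42 remain).
June has 30 days (42 − 30 = 12 remain).
12 into July → July 12.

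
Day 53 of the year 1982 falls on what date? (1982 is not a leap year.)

January has 31 days (53 − 31 = 22 remain).
22 into February → February 22.

February 22, 1982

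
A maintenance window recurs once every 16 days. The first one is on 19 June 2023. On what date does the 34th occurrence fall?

The 34th occurrence is 33 intervals after the first: 33 × 16 = 528 days after 19 June 2023.
June has 30 days — 11 days to the end of June leaves 517.
From end of June to end of 2023 is 184 days (333 left).
January has 31 days (302 left).
February has 29 days (273 left).
March has 31 days (242 left).
April has 30 days (212 left).
May has 31 days (181 left).
June has 30 days (151 left).
July has 31 days (120 left).
August has 31 days (89 left).
September has 30 days (59 left).
October has 31 days (28 left).
28 days into November → 28 November 2024.

28 November 2024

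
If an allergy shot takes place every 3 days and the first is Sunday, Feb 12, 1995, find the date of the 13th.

Mar 20, 1995

The 13th occurrence is 12 intervals after the first: 12 × 3 = 36 days after Feb 12, 1995.
Feb has 28 days — 16 days to the end of Feb leaves 20.
20 days into Mar → Mar 20, 1995.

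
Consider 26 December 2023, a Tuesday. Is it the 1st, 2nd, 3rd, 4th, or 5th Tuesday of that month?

Day 26 falls in week ⌈26/7⌉ of the month.
Days 1–7 hold the 1st Tuesday, 8–14 the 2nd, 15–21 the 3rd, 22–28 the 4th, 29–31 the 5th.
26 is in the range for the 4th.

4th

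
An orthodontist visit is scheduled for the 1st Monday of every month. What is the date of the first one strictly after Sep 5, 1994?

Sep 1994 starts on a Thursday, so its 1st Monday is Sep 5, 1994 (4 days in).
That is not after Sep 5, 1994, so look at Oct 1994.
Oct 1994 starts on a Saturday, so its 1st Monday is Oct 3, 1994 (2 days in).

Oct 3, 1994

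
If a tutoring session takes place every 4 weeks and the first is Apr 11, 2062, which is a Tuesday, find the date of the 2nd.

May 9, 2062

The 2nd occurrence is 1 interval after the first: 1 × 28 = 28 days after Apr 11, 2062.
Apr has 30 days — 19 days to the end of Apr leaves 9.
9 days into May → May 9, 2062.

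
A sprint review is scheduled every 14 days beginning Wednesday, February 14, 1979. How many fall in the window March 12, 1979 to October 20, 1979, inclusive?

16

Occurrences land 14·i days after February 14, 1979 for i = 0, 1, 2, …
March 12, 1979 is 26 days after the start; 26 ÷ 14 = 1 remainder 12; since the remainder is 12, round up to i = 2. First occurrence in the window: #3 on March 14, 1979 (2×14 = 28 days in).
October 20, 1979 is 248 days after the start; 248 ÷ 14 = 17 remainder 10. Last occurrence in the window: #18 on October 10, 1979.
Occurrences #3 through #18: 16 in total.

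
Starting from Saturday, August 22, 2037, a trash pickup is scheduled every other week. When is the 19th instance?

The 19th occurrence is 18 intervals after the first: 18 × 14 = 252 days after August 22, 2037.
August has 31 days — 9 days to the end of August leaves 243.
September has 30 days (213 left).
October has 31 days (182 left).
November has 30 days (152 left).
December has 31 days (121 left).
January has 31 days (90 left).
February has 28 days (62 left).
March has 31 days (31 left).
April has 30 days (1 left).
1 day into May → May 1, 2038.

May 1, 2038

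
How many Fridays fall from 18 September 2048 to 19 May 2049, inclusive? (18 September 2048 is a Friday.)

35

18 September 2048 is a Friday; the first Friday on or after it is 18 September 2048.
From 18 September 2048 to 19 May 2049: 12 + 31 + 30 + 31 + 31 + 28 + 31 + 30 + 19 = 243 days (rest of September, October, November, December, January, February, March, April, May).
243 ÷ 7 = 34 full weeks with remainder 5, so 34 more Fridays after the first → 35.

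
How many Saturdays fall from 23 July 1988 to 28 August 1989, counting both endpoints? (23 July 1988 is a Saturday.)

23 July 1988 is a Saturday; the first Saturday on or after it is 23 July 1988.
From 23 July 1988 to 28 August 1989: 161 + 240 = 401 days (rest of 1988, to 28 August 1989 in 1989).
401 ÷ 7 = 57 full weeks with remainder 2, so 57 more Saturdays after the first → 58.

58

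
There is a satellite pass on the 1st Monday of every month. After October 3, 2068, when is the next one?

October 2068 starts on a Monday, so its 1st Monday is October 1, 2068.
That is not after October 3, 2068, so look at November 2068.
November 2068 starts on a Thursday, so its 1st Monday is November 5, 2068 (4 days in).

November 5, 2068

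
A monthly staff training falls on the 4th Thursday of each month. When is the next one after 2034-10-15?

October 2034 starts on a Sunday; its first Thursday is the 5th, so the 4th Thursday is the 26th — 2034-10-26.
2034-10-26 is after 2034-10-15, so that is the next one.

2034-10-26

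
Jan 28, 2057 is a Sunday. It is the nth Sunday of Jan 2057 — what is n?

Day 28 falls in week ⌈28/7⌉ of the month.
Days 1–7 hold the 1st Sunday, 8–14 the 2nd, 15–21 the 3rd, 22–28 the 4th, 29–31 the 5th.
28 is in the range for the 4th.

4th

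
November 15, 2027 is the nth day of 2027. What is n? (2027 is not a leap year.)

319

Days in months before November: 31 + 28 + 31 + 30 + 31 + 30 + 31 + 31 + 30 + 31 = 304.
Plus 15 days into November → day 319.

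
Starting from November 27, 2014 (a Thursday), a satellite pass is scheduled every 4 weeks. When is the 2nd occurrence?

December 25, 2014

The 2nd occurrence is 1 interval after the first: 1 × 28 = 28 days after November 27, 2014.
November has 30 days — 3 days to the end of November leaves 25.
25 days into December → December 25, 2014.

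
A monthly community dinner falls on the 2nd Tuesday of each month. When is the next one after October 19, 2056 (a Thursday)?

October 2056 starts on a Sunday; its first Tuesday is the 3rd, so the 2nd Tuesday is the 10th — October 10, 2056.
That is not after October 19, 2056, so look at November 2056.
November 2056 starts on a Wednesday; its first Tuesday is the 7th, so the 2nd Tuesday is the 14th — November 14, 2056.

November 14, 2056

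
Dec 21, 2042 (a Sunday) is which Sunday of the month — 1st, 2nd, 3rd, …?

3rd

Day 21 falls in week ⌈21/7⌉ of the month.
Days 1–7 hold the 1st Sunday, 8–14 the 2nd, 15–21 the 3rd, 22–28 the 4th, 29–31 the 5th.
21 is in the range for the 3rd.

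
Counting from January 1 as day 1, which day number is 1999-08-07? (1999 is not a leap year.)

Days in months before August: 31 + 28 + 31 + 30 + 31 + 30 + 31 = 212.
Plus 7 days into August → day 219.

219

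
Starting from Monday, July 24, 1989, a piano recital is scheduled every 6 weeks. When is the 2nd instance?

The 2nd occurrence is 1 interval after the first: 1 × 42 = 42 days after July 24, 1989.
July has 31 days — 7 days to the end of July leaves 35.
August has 31 days (4 left).
4 days into September → September 4, 1989.

September 4, 1989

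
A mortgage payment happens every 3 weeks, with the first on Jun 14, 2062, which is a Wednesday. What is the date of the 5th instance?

Sep 6, 2062

The 5th occurrence is 4 intervals after the first: 4 × 21 = 84 days after Jun 14, 2062.
Jun has 30 days — 16 days to the end of Jun leaves 68.
Jul has 31 days (37 left).
Aug has 31 days (6 left).
6 days into Sep → Sep 6, 2062.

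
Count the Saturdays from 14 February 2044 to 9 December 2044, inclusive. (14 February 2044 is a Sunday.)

14 February 2044 is a Sunday; the first Saturday on or after it is 20 February 2044 (6 days later).
From 20 February 2044 to 9 December 2044: 9 + 31 + 30 + 31 + 30 + 31 + 31 + 30 + 31 + 30 + 9 = 293 days (rest of February, March, April, May, June, July, August, September, October, November, December).
293 ÷ 7 = 41 full weeks with remainder 6, so 41 more Saturdays after the first → 42.

42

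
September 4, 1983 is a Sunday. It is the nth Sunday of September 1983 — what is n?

1st

Day 4 falls in week ⌈4/7⌉ of the month.
Days 1–7 hold the 1st Sunday, 8–14 the 2nd, 15–21 the 3rd, 22–28 the 4th, 29–31 the 5th.
4 is in the range for the 1st.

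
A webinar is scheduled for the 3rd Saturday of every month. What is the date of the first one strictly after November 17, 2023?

November 18, 2023

November 2023 starts on a Wednesday; its first Saturday is the 4th, so the 3rd Saturday is the 18th — November 18, 2023.
November 18, 2023 is after November 17, 2023, so that is the next one.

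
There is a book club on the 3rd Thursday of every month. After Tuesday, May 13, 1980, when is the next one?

May 1980 starts on a Thursday; its first Thursday is the 1st, so the 3rd Thursday is the 15th — May 15, 1980.
May 15, 1980 is after May 13, 1980, so that is the next one.

May 15, 1980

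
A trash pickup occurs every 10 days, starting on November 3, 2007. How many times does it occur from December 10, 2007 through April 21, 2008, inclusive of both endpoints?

14

Occurrences land 10·i days after November 3, 2007 for i = 0, 1, 2, …
December 10, 2007 is 37 days after the start; 37 ÷ 10 = 3 remainder 7; since the remainder is 7, round up to i = 4. First occurrence in the window: #5 on December 13, 2007 (4×10 = 40 days in).
April 21, 2008 is 170 days after the start; 170 ÷ 10 = 17 remainder 0. Last occurrence in the window: #18 on April 21, 2008.
Occurrences #5 through #18: 14 in total.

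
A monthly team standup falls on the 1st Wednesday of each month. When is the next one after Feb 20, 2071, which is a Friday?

Feb 2071 starts on a Sunday, so its 1st Wednesday is Feb 4, 2071 (3 days in).
That is not after Feb 20, 2071, so look at Mar 2071.
Mar 2071 starts on a Sunday, so its 1st Wednesday is Mar 4, 2071 (3 days in).

Mar 4, 2071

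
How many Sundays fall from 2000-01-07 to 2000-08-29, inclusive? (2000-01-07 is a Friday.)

2000-01-07 is a Friday; the first Sunday on or after it is 2000-01-09 (2 days later).
From 2000-01-09 to 2000-08-29: 22 + 29 + 31 + 30 + 31 + 30 + 31 + 29 = 233 days (rest of January, February, March, April, May, June, July, August).
233 ÷ 7 = 33 full weeks with remainder 2, so 33 more Sundays after the first → 34.

34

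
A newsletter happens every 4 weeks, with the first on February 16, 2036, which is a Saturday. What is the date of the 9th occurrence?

September 27, 2036

The 9th occurrence is 8 intervals after the first: 8 × 28 = 224 days after February 16, 2036.
February has 29 days — 13 days to the end of February leaves 211.
March has 31 days (180 left).
April has 30 days (150 left).
May has 31 days (119 left).
June has 30 days (89 left).
July has 31 days (58 left).
August has 31 days (27 left).
27 days into September → September 27, 2036.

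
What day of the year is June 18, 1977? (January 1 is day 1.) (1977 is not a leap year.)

Days in months before June: 31 + 28 + 31 + 30 + 31 = 151.
Plus 18 days into June → day 169.

169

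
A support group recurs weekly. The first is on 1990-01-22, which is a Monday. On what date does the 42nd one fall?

1990-11-05

The 42nd occurrence is 41 intervals after the first: 41 × 7 = 287 days after 1990-01-22.
January has 31 days — 9 days to the end of January leaves 278.
February has 28 days (250 left).
March has 31 days (219 left).
April has 30 days (189 left).
May has 31 days (158 left).
June has 30 days (128 left).
July has 31 days (97 left).
August has 31 days (66 left).
September has 30 days (36 left).
October has 31 days (5 left).
5 days into November → 1990-11-05.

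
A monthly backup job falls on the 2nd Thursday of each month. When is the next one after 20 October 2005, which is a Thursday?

10 November 2005

October 2005 starts on a Saturday; its first Thursday is the 6th, so the 2nd Thursday is the 13th — 13 October 2005.
That is not after 20 October 2005, so look at November 2005.
November 2005 starts on a Tuesday; its first Thursday is the 3rd, so the 2nd Thursday is the 10th — 10 November 2005.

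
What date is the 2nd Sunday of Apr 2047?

The first Sunday of Apr 2047 is Apr 7.
The 2nd Sunday is 1 weeks later: 7 + 7 = 14.

Apr 14, 2047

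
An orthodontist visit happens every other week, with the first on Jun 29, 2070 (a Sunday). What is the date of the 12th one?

The 12th occurrence is 11 intervals after the first: 11 × 14 = 154 days after Jun 29, 2070.
Jun has 30 days — 1 day to the end of Jun leaves 153.
Jul has 31 days (122 left).
Aug has 31 days (91 left).
Sep has 30 days (61 left).
Oct has 31 days (30 left).
30 days into Nov → Nov 30, 2070.

Nov 30, 2070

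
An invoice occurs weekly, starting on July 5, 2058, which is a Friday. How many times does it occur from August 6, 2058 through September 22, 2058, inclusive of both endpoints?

Occurrences land 7·i days after July 5, 2058 for i = 0, 1, 2, …
August 6, 2058 is 32 days after the start; 32 ÷ 7 = 4 remainder 4; since the remainder is 4, round up to i = 5. First occurrence in the window: #6 on August 9, 2058 (5×7 = 35 days in).
September 22, 2058 is 79 days after the start; 79 ÷ 7 = 11 remainder 2. Last occurrence in the window: #12 on September 20, 2058.
Occurrences #6 through #12: 7 in total.

7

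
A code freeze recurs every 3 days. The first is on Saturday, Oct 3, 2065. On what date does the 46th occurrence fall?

The 46th occurrence is 45 intervals after the first: 45 × 3 = 135 days after Oct 3, 2065.
Oct has 31 days — 28 days to the end of Oct leaves 107.
Nov has 30 days (77 left).
Dec has 31 days (46 left).
Jan has 31 days (15 left).
15 days into Feb → Feb 15, 2066.

Feb 15, 2066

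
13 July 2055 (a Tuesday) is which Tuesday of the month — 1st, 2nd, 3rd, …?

2nd

Day 13 falls in week ⌈13/7⌉ of the month.
Days 1–7 hold the 1st Tuesday, 8–14 the 2nd, 15–21 the 3rd, 22–28 the 4th, 29–31 the 5th.
13 is in the range for the 2nd.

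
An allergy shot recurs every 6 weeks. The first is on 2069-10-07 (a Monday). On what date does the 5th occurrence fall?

The 5th occurrence is 4 intervals after the first: 4 × 42 = 168 days after 2069-10-07.
October has 31 days — 24 days to the end of October leaves 144.
November has 30 days (114 left).
December has 31 days (83 left).
January has 31 days (52 left).
February has 28 days (24 left).
24 days into March → 2070-03-24.

2070-03-24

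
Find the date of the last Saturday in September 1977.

September 24, 1977

September 1977 begins on a Thursday, so the first Saturday is September 3 (2 days later).
September 1977 has 30 days. Adding weeks: 3, 10, 17, 24 — the last one ≤ 30 is the 24th.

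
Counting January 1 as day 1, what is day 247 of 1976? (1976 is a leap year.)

January has 31 days (247 − 31 = 216 remain).
February has 29 days (216 − 29 = 187 remain).
March has 31 days (187 − 31 = 156 remain).
April has 30 days (156 − 30 = 126 remain).
May has 31 days (126 − 31 = 95 remain).
June has 30 days (95 − 30 = 65 remain).
July has 31 days (65 − 31 = 34 remain).
August has 31 days (34 − 31 = 3 remain).
3 into September → September 3.

3 September 1976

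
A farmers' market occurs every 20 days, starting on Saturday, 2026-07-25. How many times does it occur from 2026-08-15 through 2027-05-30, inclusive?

14

Occurrences land 20·i days after 2026-07-25 for i = 0, 1, 2, …
2026-08-15 is 21 days after the start; 21 ÷ 20 = 1 remainder 1; since the remainder is 1, round up to i = 2. First occurrence in the window: #3 on 2026-09-03 (2×20 = 40 days in).
2027-05-30 is 309 days after the start; 309 ÷ 20 = 15 remainder 9. Last occurrence in the window: #16 on 2027-05-21.
Occurrences #3 through #16: 14 in total.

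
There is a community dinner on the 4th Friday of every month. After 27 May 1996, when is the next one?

28 June 1996

May 1996 starts on a Wednesday; its first Friday is the 3rd, so the 4th Friday is the 24th — 24 May 1996.
That is not after 27 May 1996, so look at June 1996.
June 1996 starts on a Saturday; its first Friday is the 7th, so the 4th Friday is the 28th — 28 June 1996.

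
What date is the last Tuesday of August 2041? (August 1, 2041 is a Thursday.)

August 2041 begins on a Thursday, so the first Tuesday is August 6 (5 days later).
August 2041 has 31 days. Adding weeks: 6, 13, 20, 27 — the last one ≤ 31 is the 27th.

August 27, 2041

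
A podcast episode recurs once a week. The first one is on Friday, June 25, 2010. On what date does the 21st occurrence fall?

November 12, 2010

The 21st occurrence is 20 intervals after the first: 20 × 7 = 140 days after June 25, 2010.
June has 30 days — 5 days to the end of June leaves 135.
July has 31 days (104 left).
August has 31 days (73 left).
September has 30 days (43 left).
October has 31 days (12 left).
12 days into November → November 12, 2010.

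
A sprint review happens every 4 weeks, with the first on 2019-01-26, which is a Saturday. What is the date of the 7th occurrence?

2019-07-13

The 7th occurrence is 6 intervals after the first: 6 × 28 = 168 days after 2019-01-26.
January has 31 days — 5 days to the end of January leaves 163.
February has 28 days (135 left).
March has 31 days (104 left).
April has 30 days (74 left).
May has 31 days (43 left).
June has 30 days (13 left).
13 days into July → 2019-07-13.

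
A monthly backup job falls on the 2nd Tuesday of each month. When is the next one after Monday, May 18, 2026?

May 2026 starts on a Friday; its first Tuesday is the 5th, so the 2nd Tuesday is the 12th — May 12, 2026.
That is not after May 18, 2026, so look at Jun 2026.
Jun 2026 starts on a Monday; its first Tuesday is the 2nd, so the 2nd Tuesday is the 9th — Jun 9, 2026.

Jun 9, 2026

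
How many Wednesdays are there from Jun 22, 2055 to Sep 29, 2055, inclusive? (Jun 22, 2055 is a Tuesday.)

Jun 22, 2055 is a Tuesday; the first Wednesday on or after it is Jun 23, 2055 (1 day later).
From Jun 23, 2055 to Sep 29, 2055: 7 + 31 + 31 + 29 = 98 days (rest of Jun, Jul, Aug, Sep).
98 ÷ 7 = 14 full weeks with remainder 0, so 14 more Wednesdays after the first → 15.

15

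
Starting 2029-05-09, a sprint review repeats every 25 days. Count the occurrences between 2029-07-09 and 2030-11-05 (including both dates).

19

Occurrences land 25·i days after 2029-05-09 for i = 0, 1, 2, …
2029-07-09 is 61 days after the start; 61 ÷ 25 = 2 remainder 11; since the remainder is 11, round up to i = 3. First occurrence in the window: #4 on 2029-07-23 (3×25 = 75 days in).
2030-11-05 is 545 days after the start; 545 ÷ 25 = 21 remainder 20. Last occurrence in the window: #22 on 2030-10-16.
Occurrences #4 through #22: 19 in total.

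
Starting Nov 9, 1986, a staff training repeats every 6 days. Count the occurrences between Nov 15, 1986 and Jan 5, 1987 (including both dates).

Occurrences land 6·i days after Nov 9, 1986 for i = 0, 1, 2, …
Nov 15, 1986 is 6 days after the start; 6 ÷ 6 = 1 remainder 0. First occurrence in the window: #2 on Nov 15, 1986 (1×6 = 6 days in).
Jan 5, 1987 is 57 days after the start; 57 ÷ 6 = 9 remainder 3. Last occurrence in the window: #10 on Jan 2, 1987.
Occurrences #2 through #10: 9 in total.

9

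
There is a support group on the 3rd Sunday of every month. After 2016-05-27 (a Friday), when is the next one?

2016-06-19

May 2016 starts on a Sunday; its first Sunday is the 1st, so the 3rd Sunday is the 15th — 2016-05-15.
That is not after 2016-05-27, so look at June 2016.
June 2016 starts on a Wednesday; its first Sunday is the 5th, so the 3rd Sunday is the 19th — 2016-06-19.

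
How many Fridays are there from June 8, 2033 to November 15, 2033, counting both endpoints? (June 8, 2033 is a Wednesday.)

June 8, 2033 is a Wednesday; the first Friday on or after it is June 10, 2033 (2 days later).
From June 10, 2033 to November 15, 2033: 20 + 31 + 31 + 30 + 31 + 15 = 158 days (rest of June, July, August, September, October, November).
158 ÷ 7 = 22 full weeks with remainder 4, so 22 more Fridays after the first → 23.

23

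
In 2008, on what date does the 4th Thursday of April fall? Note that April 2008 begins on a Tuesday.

April 2008 begins on a Tuesday, so the first Thursday is April 3 (2 days later).
The 4th Thursday is 3 weeks later: 3 + 21 = 24.

24 April 2008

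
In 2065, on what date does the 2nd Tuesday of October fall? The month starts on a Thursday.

October 13, 2065

October 2065 begins on a Thursday, so the first Tuesday is October 6 (5 days later).
The 2nd Tuesday is 1 weeks later: 6 + 7 = 13.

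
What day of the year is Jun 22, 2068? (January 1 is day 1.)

Days in months before Jun: 31 + 29 + 31 + 30 + 31 = 152.
Plus 22 days into Jun → day 174.

174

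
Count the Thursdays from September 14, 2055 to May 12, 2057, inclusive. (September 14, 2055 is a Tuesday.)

87

September 14, 2055 is a Tuesday; the first Thursday on or after it is September 16, 2055 (2 days later).
From September 16, 2055 to May 12, 2057: 106 + 366 + 132 = 604 days (rest of 2055, 2056, to May 12, 2057 in 2057).
604 ÷ 7 = 86 full weeks with remainder 2, so 86 more Thursdays after the first → 87.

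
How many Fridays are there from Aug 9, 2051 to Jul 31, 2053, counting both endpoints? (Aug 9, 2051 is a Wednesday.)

Aug 9, 2051 is a Wednesday; the first Friday on or after it is Aug 11, 2051 (2 days later).
From Aug 11, 2051 to Jul 31, 2053: 142 + 366 + 212 = 720 days (rest of 2051, 2052, to Jul 31, 2053 in 2053).
720 ÷ 7 = 102 full weeks with remainder 6, so 102 more Fridays after the first → 103.

103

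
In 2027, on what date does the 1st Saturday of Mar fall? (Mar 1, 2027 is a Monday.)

Mar 6, 2027

Mar 2027 begins on a Monday, so the first Saturday is Mar 6 (5 days later).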